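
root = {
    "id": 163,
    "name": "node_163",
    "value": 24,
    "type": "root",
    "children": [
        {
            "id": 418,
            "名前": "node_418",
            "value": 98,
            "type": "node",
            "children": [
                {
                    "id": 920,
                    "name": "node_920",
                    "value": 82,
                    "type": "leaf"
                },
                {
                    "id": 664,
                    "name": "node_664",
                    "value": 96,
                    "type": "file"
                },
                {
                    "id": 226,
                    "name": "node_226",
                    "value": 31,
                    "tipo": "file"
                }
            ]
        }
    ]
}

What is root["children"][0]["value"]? 98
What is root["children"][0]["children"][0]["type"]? "leaf"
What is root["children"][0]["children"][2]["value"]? 31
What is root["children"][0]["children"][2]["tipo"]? "file"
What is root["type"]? "root"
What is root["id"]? 163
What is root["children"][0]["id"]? 418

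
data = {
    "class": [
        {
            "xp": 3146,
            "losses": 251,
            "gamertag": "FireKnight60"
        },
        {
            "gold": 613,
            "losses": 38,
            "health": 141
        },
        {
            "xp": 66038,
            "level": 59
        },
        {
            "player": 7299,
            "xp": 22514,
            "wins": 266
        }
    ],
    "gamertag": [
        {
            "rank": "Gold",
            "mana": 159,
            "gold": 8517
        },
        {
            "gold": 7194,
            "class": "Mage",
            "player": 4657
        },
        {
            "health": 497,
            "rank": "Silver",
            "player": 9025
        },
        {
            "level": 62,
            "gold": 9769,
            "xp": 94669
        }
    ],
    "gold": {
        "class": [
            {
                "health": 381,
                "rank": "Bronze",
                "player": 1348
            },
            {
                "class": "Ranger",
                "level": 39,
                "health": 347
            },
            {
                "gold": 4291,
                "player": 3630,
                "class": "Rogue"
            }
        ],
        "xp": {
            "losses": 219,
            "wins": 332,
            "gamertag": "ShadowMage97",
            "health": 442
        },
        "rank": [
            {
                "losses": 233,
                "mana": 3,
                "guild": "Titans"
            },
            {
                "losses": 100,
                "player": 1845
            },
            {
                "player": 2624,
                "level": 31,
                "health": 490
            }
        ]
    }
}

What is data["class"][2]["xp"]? 66038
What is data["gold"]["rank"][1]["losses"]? 100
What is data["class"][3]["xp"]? 22514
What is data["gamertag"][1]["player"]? 4657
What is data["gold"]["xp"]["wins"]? 332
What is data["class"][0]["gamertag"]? "FireKnight60"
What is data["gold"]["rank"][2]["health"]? 490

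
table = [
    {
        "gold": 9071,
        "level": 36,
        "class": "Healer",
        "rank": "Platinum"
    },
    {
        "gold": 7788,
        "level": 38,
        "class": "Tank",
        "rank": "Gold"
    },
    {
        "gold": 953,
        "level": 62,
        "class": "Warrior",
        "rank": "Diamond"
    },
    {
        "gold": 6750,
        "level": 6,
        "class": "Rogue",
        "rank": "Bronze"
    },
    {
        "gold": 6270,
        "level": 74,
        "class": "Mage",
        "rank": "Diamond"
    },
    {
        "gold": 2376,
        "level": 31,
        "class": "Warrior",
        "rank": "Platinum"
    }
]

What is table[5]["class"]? "Warrior"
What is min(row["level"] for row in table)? 6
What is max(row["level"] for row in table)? 74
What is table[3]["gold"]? 6750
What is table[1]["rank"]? "Gold"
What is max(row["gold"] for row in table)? 9071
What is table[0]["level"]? 36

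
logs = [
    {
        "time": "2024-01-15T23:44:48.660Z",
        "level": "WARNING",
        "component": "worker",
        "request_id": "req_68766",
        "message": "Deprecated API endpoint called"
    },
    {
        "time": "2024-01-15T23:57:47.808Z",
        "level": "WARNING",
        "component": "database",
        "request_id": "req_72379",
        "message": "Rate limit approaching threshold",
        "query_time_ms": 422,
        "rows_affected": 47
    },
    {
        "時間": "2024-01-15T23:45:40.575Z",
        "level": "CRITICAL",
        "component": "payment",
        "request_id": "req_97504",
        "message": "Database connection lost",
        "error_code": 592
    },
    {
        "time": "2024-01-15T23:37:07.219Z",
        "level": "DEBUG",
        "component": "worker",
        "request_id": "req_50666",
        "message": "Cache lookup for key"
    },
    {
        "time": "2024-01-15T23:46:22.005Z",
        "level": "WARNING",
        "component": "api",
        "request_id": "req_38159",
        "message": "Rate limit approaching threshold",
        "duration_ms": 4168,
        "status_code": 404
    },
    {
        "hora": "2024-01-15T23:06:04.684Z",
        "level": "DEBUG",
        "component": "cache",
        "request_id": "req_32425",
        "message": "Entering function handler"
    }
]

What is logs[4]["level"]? "WARNING"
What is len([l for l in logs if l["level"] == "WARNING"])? 3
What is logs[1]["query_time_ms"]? 422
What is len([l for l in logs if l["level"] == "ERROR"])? 0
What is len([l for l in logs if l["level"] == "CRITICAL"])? 1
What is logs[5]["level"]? "DEBUG"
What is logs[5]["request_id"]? "req_32425"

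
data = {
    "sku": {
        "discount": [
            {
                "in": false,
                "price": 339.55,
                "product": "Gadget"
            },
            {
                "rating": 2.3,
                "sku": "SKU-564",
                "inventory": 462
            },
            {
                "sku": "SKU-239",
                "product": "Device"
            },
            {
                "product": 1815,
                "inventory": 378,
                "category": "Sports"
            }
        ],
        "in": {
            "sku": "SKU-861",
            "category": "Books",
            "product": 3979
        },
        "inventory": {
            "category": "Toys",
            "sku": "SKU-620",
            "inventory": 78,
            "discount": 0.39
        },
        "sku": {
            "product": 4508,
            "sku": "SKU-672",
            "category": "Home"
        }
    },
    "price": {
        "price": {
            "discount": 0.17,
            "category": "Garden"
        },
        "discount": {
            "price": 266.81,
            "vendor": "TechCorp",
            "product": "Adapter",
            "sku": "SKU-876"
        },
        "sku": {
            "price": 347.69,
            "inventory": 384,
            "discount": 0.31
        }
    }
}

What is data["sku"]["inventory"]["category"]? "Toys"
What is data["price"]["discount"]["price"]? 266.81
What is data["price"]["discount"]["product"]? "Adapter"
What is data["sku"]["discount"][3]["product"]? 1815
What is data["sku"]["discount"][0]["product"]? "Gadget"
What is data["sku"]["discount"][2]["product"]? "Device"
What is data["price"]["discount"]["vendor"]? "TechCorp"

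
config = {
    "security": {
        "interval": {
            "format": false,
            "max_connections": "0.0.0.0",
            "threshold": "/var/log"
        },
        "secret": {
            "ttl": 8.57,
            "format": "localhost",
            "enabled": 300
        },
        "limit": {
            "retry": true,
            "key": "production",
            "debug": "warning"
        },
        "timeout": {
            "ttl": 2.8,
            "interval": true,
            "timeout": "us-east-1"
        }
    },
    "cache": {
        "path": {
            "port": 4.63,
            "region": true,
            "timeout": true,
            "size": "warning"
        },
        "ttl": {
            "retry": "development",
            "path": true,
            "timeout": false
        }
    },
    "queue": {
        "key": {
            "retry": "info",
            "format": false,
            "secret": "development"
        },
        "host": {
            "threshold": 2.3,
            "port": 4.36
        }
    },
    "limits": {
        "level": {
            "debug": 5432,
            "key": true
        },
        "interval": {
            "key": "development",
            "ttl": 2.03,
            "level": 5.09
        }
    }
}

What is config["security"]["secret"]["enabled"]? 300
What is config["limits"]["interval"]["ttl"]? 2.03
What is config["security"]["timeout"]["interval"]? True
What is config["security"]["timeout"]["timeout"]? "us-east-1"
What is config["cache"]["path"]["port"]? 4.63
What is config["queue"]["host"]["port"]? 4.36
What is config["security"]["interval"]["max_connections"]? "0.0.0.0"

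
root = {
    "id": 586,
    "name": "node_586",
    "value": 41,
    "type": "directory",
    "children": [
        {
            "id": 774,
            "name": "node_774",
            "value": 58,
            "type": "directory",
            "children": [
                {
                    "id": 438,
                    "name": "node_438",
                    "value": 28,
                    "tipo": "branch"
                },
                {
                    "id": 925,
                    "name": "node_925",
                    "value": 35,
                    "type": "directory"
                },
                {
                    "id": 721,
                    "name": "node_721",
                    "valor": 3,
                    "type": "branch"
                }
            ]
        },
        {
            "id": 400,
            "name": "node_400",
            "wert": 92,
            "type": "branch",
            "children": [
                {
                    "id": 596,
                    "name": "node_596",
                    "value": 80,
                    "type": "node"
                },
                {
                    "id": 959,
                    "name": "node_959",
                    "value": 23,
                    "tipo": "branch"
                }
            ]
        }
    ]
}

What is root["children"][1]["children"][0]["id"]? 596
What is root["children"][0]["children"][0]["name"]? "node_438"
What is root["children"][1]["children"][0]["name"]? "node_596"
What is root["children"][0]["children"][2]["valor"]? 3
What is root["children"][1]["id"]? 400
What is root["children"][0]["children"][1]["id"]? 925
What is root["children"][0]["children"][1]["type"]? "directory"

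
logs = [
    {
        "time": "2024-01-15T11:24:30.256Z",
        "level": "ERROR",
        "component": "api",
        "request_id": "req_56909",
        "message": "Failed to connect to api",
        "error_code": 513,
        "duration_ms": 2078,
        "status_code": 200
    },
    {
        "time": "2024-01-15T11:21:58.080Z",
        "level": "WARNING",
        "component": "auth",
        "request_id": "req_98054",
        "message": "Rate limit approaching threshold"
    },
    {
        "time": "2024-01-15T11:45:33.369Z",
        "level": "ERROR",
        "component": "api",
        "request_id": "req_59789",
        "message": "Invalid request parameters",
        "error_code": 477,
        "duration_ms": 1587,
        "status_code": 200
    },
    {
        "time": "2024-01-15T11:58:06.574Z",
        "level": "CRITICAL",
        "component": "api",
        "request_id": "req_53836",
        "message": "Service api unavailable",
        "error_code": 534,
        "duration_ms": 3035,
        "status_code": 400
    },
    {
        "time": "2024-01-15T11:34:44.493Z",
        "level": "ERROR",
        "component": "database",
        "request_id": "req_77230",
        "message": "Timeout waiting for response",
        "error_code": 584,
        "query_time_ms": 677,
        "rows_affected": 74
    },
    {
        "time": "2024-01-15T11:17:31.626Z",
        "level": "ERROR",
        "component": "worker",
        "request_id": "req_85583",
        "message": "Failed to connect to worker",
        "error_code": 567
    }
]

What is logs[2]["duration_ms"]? 1587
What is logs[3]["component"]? "api"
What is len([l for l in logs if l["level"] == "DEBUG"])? 0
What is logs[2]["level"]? "ERROR"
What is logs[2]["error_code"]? 477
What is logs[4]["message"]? "Timeout waiting for response"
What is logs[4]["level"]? "ERROR"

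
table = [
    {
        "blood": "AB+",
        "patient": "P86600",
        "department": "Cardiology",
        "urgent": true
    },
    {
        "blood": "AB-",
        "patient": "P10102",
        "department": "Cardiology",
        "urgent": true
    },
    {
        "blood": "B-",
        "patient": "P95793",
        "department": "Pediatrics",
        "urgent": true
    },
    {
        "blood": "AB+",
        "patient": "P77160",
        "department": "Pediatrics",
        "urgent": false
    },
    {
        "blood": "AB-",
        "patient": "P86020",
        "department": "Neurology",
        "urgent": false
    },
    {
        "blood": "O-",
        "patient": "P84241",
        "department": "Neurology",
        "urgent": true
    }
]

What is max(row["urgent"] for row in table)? True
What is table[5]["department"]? "Neurology"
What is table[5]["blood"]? "O-"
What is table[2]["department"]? "Pediatrics"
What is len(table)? 6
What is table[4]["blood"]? "AB-"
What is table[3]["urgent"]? False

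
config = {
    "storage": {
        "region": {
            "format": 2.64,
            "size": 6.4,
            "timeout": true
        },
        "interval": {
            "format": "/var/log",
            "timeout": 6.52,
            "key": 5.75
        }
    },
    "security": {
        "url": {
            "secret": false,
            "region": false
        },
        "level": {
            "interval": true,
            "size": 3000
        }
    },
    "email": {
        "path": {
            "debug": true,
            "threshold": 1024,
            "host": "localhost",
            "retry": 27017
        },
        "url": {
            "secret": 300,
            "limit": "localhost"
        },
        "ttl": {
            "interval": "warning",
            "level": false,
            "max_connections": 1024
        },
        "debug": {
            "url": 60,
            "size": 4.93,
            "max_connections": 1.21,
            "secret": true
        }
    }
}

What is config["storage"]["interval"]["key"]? 5.75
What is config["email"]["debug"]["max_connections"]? 1.21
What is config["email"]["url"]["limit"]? "localhost"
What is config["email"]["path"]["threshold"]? 1024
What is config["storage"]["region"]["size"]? 6.4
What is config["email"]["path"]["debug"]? True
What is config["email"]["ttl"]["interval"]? "warning"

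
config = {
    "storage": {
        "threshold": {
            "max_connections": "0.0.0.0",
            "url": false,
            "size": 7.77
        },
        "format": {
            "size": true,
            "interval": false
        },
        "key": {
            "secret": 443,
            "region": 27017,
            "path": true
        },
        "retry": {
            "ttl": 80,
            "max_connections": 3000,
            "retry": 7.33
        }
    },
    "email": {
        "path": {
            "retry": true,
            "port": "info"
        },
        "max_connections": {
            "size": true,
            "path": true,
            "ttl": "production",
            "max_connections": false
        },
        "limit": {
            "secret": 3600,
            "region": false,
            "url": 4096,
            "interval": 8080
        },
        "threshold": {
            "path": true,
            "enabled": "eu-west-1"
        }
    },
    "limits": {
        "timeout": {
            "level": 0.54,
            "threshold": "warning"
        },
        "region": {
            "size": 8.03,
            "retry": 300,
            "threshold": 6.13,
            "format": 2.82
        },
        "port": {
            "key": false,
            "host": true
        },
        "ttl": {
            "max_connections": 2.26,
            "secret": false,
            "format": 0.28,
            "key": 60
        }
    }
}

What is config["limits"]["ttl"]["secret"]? False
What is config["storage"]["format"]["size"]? True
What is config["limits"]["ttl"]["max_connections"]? 2.26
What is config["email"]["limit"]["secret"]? 3600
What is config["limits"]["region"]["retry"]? 300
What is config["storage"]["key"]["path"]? True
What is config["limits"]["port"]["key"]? False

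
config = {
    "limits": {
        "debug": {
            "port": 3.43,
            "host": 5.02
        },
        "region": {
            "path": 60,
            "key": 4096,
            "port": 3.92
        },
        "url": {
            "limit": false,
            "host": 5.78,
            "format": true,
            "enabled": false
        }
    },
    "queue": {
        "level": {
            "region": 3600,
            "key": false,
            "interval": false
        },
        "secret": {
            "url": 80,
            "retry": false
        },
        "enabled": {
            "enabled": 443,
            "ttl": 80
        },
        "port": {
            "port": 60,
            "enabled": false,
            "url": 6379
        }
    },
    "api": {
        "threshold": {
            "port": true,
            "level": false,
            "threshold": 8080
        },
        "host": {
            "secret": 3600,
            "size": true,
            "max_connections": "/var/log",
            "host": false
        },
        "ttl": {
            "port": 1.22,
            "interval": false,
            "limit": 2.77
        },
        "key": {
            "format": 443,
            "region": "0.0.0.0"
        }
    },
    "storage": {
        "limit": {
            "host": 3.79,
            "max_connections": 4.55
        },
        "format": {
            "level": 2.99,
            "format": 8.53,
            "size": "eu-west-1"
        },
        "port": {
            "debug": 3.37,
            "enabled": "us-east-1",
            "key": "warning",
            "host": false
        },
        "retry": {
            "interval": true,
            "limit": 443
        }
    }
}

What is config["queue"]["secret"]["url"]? 80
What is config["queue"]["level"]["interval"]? False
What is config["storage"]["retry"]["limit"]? 443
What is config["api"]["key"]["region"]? "0.0.0.0"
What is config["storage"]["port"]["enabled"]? "us-east-1"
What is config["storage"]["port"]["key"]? "warning"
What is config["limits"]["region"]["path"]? 60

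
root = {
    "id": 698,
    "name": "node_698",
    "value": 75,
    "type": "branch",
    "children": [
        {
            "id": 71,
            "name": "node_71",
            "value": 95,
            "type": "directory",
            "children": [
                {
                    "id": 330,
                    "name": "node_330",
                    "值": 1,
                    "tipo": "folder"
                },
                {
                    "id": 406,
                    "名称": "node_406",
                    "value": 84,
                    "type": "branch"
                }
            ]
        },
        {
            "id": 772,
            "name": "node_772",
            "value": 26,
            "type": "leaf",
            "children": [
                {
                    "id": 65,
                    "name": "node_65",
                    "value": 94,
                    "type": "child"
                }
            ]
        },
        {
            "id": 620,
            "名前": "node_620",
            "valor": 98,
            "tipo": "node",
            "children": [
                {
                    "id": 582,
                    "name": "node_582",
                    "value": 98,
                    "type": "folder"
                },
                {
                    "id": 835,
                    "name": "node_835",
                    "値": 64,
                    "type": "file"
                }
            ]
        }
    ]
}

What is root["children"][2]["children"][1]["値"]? 64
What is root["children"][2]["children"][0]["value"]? 98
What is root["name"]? "node_698"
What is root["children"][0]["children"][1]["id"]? 406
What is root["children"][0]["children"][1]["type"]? "branch"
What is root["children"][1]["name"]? "node_772"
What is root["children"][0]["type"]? "directory"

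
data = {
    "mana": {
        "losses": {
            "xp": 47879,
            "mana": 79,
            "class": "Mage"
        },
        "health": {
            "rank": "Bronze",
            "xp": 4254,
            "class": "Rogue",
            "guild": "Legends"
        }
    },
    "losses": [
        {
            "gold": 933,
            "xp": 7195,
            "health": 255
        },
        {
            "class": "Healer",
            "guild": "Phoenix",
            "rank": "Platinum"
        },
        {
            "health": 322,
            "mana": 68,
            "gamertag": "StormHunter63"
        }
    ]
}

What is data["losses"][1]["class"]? "Healer"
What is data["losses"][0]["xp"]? 7195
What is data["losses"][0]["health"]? 255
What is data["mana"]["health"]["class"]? "Rogue"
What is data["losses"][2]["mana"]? 68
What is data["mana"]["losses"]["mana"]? 79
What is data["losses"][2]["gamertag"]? "StormHunter63"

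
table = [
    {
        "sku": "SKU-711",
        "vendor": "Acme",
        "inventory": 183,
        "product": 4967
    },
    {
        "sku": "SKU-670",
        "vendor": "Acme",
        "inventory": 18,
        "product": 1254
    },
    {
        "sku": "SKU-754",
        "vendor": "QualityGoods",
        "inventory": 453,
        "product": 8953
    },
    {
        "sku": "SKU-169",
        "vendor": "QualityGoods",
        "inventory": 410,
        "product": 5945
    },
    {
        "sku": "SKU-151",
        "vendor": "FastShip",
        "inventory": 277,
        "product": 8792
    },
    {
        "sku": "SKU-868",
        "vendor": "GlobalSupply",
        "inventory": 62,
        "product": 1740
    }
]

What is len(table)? 6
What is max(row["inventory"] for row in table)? 453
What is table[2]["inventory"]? 453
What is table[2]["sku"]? "SKU-754"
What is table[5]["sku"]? "SKU-868"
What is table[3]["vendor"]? "QualityGoods"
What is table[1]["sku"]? "SKU-670"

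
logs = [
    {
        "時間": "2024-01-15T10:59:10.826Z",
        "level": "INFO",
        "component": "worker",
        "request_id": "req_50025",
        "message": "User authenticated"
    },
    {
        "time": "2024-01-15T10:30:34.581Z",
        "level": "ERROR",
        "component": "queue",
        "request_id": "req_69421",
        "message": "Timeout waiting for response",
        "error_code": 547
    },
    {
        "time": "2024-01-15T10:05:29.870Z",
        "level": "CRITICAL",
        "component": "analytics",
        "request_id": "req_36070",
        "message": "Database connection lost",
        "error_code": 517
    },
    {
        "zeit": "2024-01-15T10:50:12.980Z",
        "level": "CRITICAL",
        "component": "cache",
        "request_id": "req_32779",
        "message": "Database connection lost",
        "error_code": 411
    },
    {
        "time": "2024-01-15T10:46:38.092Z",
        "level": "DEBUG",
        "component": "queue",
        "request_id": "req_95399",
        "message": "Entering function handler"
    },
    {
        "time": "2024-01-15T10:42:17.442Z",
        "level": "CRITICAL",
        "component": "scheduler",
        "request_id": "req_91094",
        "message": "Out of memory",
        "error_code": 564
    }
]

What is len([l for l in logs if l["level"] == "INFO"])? 1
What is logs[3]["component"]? "cache"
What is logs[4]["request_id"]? "req_95399"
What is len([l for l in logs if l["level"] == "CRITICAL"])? 3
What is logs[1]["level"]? "ERROR"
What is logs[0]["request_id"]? "req_50025"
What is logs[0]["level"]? "INFO"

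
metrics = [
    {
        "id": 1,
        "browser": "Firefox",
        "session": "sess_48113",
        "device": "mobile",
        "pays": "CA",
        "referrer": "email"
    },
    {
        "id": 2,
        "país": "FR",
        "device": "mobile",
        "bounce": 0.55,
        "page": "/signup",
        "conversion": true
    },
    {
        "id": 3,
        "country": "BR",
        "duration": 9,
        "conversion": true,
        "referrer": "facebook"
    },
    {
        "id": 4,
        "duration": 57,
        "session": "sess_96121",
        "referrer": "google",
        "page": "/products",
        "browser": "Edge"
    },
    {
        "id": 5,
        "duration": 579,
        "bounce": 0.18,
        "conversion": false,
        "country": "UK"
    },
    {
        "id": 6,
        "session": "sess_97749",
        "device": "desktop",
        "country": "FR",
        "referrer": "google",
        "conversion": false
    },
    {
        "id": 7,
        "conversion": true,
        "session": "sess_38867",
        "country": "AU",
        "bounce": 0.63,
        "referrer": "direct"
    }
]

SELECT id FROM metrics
[1, 2, 3, 4, 5, 6, 7]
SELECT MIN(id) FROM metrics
1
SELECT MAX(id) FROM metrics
7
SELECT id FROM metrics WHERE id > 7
[]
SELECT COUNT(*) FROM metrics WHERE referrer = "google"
2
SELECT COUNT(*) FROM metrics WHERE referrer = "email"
1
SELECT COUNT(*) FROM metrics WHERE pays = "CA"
1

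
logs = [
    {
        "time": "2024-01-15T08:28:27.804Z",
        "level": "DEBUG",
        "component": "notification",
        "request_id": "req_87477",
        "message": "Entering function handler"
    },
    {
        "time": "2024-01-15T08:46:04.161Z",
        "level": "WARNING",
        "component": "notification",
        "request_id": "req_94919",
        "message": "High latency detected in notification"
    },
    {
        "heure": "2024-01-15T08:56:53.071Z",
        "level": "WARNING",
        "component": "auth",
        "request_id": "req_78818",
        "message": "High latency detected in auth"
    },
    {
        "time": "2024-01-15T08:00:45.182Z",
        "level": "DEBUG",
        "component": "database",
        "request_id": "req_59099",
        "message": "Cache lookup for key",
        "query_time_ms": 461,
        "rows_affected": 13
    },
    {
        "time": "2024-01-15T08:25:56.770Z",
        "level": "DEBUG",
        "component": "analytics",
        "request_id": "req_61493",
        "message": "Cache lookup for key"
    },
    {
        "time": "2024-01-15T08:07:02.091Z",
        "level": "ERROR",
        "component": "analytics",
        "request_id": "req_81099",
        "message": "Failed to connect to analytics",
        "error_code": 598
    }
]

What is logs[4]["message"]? "Cache lookup for key"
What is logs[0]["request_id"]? "req_87477"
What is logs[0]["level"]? "DEBUG"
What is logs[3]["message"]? "Cache lookup for key"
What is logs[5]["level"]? "ERROR"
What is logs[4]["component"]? "analytics"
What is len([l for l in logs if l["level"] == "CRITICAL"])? 0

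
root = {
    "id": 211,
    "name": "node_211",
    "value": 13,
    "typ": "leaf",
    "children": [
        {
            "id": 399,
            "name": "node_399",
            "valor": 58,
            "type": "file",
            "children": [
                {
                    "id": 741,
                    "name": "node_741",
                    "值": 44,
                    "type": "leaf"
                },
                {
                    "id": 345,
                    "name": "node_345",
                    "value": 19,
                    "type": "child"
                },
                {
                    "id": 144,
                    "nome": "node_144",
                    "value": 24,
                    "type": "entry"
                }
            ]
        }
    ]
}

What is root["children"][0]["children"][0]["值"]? 44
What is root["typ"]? "leaf"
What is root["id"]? 211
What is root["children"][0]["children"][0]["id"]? 741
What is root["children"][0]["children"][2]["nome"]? "node_144"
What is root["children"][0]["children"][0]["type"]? "leaf"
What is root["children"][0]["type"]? "file"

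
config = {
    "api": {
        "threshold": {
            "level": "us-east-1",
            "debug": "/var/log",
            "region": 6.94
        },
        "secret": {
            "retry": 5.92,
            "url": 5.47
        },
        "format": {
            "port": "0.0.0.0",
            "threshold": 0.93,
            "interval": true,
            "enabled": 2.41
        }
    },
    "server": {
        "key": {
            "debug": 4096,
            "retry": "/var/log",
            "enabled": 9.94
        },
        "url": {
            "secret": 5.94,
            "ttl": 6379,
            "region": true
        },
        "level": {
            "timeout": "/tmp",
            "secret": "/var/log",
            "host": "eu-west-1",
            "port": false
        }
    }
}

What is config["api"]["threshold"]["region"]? 6.94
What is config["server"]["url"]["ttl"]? 6379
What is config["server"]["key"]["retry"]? "/var/log"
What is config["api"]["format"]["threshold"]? 0.93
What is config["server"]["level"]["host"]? "eu-west-1"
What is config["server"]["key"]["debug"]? 4096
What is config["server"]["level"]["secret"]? "/var/log"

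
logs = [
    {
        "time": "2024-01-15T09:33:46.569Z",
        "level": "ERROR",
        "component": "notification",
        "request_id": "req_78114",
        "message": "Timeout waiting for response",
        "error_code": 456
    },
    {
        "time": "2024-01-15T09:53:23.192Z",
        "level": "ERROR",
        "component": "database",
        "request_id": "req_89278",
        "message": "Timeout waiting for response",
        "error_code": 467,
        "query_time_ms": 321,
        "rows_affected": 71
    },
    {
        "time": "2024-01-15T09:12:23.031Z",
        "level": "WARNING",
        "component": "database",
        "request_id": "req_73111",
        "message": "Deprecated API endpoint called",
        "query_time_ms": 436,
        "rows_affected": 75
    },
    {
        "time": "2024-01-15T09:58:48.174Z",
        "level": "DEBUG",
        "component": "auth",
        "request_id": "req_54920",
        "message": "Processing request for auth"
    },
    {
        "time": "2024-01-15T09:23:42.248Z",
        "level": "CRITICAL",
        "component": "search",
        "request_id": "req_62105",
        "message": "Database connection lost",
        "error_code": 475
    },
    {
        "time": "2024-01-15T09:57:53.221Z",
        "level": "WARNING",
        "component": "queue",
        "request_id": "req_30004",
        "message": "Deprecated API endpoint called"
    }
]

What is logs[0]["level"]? "ERROR"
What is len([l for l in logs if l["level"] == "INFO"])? 0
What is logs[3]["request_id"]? "req_54920"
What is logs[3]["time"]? "2024-01-15T09:58:48.174Z"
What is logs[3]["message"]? "Processing request for auth"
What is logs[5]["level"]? "WARNING"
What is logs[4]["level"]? "CRITICAL"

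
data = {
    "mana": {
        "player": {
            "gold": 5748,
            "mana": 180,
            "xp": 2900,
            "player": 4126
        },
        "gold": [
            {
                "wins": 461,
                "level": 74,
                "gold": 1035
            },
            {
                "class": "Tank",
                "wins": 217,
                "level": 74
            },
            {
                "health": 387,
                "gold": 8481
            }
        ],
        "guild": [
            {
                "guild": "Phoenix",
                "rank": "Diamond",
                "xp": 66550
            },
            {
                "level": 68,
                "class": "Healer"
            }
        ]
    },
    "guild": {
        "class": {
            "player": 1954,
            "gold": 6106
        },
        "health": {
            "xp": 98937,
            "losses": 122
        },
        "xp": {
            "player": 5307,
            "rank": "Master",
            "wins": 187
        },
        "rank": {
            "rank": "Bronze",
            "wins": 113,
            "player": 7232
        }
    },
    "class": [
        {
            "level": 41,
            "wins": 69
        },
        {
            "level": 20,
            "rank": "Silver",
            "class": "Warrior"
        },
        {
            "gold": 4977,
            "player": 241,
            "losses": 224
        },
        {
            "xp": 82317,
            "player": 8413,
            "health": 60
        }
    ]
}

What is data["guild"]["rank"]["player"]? 7232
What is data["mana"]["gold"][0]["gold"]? 1035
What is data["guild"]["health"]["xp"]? 98937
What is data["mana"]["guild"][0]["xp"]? 66550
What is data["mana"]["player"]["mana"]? 180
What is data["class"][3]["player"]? 8413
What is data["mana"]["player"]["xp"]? 2900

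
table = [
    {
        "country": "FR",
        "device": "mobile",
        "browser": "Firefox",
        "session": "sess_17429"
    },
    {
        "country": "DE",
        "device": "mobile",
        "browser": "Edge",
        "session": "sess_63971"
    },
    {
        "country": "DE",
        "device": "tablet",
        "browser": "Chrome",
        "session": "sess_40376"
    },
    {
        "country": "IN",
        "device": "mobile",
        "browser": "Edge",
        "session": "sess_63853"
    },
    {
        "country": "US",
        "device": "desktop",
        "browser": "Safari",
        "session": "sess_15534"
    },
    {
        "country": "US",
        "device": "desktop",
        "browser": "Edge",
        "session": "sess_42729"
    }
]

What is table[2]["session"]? "sess_40376"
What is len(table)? 6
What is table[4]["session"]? "sess_15534"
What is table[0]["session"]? "sess_17429"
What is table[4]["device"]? "desktop"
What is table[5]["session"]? "sess_42729"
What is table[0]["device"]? "mobile"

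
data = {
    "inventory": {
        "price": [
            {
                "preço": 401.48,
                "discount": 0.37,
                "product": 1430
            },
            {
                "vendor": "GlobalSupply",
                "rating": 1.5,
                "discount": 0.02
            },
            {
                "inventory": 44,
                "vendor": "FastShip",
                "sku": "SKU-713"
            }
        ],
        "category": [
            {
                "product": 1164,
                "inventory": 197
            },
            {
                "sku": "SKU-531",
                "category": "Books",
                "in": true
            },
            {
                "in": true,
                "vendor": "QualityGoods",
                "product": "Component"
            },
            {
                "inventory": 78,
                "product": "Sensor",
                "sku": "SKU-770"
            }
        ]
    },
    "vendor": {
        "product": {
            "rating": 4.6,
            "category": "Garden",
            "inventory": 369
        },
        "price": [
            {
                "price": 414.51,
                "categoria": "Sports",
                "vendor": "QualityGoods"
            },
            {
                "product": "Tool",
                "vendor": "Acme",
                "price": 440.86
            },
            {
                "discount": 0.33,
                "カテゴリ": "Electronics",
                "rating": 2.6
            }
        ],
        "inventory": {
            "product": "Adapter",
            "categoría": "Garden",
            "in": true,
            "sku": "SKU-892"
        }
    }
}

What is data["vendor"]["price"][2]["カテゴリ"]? "Electronics"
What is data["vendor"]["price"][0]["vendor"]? "QualityGoods"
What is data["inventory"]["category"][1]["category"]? "Books"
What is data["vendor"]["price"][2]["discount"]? 0.33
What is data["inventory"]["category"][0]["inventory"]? 197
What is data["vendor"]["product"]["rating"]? 4.6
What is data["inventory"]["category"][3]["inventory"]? 78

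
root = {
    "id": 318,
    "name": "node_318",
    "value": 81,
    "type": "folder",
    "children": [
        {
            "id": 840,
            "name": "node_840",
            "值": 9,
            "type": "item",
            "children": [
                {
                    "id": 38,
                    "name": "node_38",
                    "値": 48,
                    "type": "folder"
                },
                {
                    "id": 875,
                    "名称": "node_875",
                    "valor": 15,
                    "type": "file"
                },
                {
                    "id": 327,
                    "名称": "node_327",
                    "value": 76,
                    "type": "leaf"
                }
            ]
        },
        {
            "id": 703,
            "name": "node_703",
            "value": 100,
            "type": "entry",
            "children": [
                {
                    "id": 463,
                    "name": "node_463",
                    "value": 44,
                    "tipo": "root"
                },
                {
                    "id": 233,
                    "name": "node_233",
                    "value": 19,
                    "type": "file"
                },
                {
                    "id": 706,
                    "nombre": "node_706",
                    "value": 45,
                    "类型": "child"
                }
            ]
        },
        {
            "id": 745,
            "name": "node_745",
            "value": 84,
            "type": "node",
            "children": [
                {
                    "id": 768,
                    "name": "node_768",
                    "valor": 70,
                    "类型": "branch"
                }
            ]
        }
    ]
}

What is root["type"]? "folder"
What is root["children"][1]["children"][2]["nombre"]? "node_706"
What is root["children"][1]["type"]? "entry"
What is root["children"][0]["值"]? 9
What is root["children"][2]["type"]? "node"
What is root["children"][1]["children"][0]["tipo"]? "root"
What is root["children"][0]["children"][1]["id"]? 875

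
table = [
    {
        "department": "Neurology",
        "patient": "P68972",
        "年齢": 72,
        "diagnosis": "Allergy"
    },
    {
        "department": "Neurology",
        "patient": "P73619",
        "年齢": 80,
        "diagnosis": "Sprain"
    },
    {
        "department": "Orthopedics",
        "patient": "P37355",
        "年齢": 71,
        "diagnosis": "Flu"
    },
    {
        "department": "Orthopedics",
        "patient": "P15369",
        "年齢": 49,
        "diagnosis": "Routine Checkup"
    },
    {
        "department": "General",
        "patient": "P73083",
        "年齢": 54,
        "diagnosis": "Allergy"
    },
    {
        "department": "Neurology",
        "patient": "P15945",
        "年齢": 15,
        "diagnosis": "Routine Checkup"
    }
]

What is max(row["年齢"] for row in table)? 80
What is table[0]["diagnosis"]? "Allergy"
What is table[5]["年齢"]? 15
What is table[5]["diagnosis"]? "Routine Checkup"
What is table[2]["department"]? "Orthopedics"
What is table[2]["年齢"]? 71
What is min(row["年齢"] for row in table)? 15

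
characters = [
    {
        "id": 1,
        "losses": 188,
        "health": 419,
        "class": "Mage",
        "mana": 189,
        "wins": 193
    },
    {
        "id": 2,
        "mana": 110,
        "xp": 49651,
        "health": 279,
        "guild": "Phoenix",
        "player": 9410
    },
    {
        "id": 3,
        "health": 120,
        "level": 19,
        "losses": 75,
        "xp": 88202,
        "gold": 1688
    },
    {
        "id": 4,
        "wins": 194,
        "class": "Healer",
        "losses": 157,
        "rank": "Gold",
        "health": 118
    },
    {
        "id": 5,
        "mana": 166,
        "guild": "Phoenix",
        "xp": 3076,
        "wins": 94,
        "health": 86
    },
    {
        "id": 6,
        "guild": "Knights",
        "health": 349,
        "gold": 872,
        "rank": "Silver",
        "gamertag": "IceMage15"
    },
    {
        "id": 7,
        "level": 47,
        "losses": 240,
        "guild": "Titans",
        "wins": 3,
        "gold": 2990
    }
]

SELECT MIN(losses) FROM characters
75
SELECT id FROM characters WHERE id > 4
[5, 6, 7]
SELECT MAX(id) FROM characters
7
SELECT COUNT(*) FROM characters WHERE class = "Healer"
1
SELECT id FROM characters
[1, 2, 3, 4, 5, 6, 7]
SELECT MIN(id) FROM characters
1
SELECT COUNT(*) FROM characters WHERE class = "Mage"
1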